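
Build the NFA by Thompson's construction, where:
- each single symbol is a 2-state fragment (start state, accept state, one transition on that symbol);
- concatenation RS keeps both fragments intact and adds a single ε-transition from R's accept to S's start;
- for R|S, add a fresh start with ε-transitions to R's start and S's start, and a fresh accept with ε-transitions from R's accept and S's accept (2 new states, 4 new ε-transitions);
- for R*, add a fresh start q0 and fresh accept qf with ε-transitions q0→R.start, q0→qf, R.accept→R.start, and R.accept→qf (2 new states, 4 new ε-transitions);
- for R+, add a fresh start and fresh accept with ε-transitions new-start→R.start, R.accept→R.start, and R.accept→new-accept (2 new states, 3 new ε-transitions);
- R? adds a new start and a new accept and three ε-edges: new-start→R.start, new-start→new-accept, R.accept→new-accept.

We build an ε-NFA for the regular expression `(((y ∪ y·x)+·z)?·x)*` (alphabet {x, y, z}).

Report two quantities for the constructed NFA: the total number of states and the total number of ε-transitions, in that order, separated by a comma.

18, 17

Bottom-up over the parse tree:
Each of the 5 symbol leaves contributes 2 states and 0 ε-transitions.
  y·x : 4 states, 1 ε-transition
  y ∪ y·x : 8 states, 5 ε-transitions
  (y ∪ y·x)+ : 10 states, 8 ε-transitions
  (y ∪ y·x)+·z : 12 states, 9 ε-transitions
  ((y ∪ y·x)+·z)? : 14 states, 12 ε-transitions
  ((y ∪ y·x)+·z)?·x : 16 states, 13 ε-transitions
  (((y ∪ y·x)+·z)?·x)* : 18 states, 17 ε-transitions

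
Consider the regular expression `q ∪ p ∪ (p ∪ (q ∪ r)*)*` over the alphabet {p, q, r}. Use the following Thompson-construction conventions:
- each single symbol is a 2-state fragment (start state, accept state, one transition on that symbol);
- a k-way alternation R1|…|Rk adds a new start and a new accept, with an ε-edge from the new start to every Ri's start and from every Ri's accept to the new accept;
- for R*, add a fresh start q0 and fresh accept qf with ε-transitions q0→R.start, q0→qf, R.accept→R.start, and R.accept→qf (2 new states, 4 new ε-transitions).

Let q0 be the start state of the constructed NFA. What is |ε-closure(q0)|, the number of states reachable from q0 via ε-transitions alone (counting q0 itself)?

14

Let C(F) = |ε-closure(F.start)| within fragment F, and note whether F accepts ε. Symbol fragments have C = 1 and do not accept ε. Then:
  q ∪ r → new start ε-reaches every alternative's start; none of them accept ε, so the new accept is not reached: |closure| = 1 + 1 + 1 = 3
  (q ∪ r)* → the star's fresh start ε-reaches both the body's start and the fresh accept: |closure| = 2 + 3 = 5
  p ∪ (q ∪ r)* → new start ε-reaches every alternative's start; at least one alternative accepts ε, so the union's new accept is reached too: |closure| = 1 + 1 + 5 + 1 = 8
  (p ∪ (q ∪ r)*)* → |closure| = 1 (new start) + 8 (body) + 1 (new accept) = 10
  q ∪ p ∪ (p ∪ (q ∪ r)*)* → new start ε-reaches every alternative's start; at least one alternative accepts ε, so the union's new accept is reached too: |closure| = 1 + 1 + 1 + 10 + 1 = 14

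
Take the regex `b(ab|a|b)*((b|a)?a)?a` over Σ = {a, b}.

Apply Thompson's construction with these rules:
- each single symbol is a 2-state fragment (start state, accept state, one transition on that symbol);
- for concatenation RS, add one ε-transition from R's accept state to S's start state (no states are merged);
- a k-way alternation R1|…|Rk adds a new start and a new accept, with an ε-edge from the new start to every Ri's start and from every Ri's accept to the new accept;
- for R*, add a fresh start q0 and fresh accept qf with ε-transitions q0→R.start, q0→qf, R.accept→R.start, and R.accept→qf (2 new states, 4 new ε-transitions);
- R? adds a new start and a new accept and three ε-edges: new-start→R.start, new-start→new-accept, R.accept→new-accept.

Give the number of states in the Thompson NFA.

28

By structural recursion:
Each of the 9 symbol leaves contributes a 2-state fragment.
  ab = 4 states
  ab|a|b = 10 states
  (ab|a|b)* = 12 states
  b|a = 6 states
  (b|a)? = 8 states
  (b|a)?a = 10 states
  ((b|a)?a)? = 12 states
  b(ab|a|b)*((b|a)?a)?a = 28 states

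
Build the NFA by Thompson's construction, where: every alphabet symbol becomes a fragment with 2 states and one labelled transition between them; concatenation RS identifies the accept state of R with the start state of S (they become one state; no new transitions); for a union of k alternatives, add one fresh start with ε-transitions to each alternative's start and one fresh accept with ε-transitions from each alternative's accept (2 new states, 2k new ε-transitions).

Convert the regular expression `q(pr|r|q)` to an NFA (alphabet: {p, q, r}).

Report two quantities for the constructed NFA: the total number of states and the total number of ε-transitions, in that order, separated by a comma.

10, 6

Recursing over subexpressions:
Each of the 5 symbol leaves contributes 2 states and 0 ε-transitions.
  pr = 3 states, 0 ε-transitions
  pr|r|q = 9 states, 6 ε-transitions
  q(pr|r|q) = 10 states, 6 ε-transitions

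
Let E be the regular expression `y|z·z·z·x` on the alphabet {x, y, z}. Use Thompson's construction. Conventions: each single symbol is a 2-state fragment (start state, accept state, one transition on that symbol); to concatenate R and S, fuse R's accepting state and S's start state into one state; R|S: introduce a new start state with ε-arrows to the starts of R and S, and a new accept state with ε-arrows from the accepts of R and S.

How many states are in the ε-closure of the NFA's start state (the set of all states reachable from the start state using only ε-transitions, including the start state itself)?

Work bottom-up. For each fragment F, track |ε-closure(F.start)| and whether F's accept lies in that closure (i.e. whether F accepts ε). A single-symbol fragment has closure size 1 and does not accept ε.
  z·z·z·x → |ε-closure| equals the left operand's closure size = 1 (its accept is not ε-reachable, so the closure stops there)
  y|z·z·z·x → |ε-closure| = 1 + 1 + 1 = 3 (the new accept is not ε-reachable since no branch accepts ε)

3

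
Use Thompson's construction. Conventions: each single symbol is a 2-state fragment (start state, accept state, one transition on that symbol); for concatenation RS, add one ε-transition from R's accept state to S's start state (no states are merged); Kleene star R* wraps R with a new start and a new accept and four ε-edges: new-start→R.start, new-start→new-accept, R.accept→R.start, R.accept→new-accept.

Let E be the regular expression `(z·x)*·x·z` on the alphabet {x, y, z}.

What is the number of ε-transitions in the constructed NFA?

Per subexpression:
Each of the 4 symbol leaves contributes 0 ε-transitions.
  z·x → 1 ε-transition
  (z·x)* → 5 ε-transitions
  (z·x)*·x·z → 7 ε-transitions

7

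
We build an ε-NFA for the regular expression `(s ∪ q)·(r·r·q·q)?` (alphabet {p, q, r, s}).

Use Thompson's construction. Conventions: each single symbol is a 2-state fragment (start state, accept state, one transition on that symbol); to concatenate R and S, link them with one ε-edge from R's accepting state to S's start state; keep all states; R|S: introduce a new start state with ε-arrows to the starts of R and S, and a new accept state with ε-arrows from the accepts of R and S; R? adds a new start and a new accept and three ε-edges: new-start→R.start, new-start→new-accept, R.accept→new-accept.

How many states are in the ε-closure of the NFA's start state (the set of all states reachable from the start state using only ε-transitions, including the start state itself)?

Let C(F) = |ε-closure(F.start)| within fragment F, and note whether F accepts ε. Symbol fragments have C = 1 and do not accept ε. Then:
  s ∪ q — C = 1 + 1 + 1 = 3 (the new accept is not ε-reachable since no branch accepts ε)
  r·r·q·q — C equals the left operand's closure size = 1 (its accept is not ε-reachable, so the closure stops there)
  (r·r·q·q)? — new start has ε-edges to the inner start and to the new accept, so C = 2 + 1 = 3
  (s ∪ q)·(r·r·q·q)? — same as the first factor's closure: C = 3

3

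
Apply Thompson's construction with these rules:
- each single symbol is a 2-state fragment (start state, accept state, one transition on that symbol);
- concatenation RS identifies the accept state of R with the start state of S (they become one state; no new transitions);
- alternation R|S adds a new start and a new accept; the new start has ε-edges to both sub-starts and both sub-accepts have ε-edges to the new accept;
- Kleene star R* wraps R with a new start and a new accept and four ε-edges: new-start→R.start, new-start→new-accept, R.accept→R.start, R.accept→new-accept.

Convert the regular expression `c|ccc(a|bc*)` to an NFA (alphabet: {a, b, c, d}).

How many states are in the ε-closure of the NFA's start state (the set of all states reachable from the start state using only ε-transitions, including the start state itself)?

3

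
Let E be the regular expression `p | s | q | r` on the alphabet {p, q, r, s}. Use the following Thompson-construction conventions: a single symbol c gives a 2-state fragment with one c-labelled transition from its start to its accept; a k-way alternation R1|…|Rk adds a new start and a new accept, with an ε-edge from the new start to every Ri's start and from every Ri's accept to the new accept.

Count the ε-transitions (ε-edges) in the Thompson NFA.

Building bottom-up:
Each of the 4 symbol leaves contributes 0 ε-transitions.
  p | s | q | r — 8 ε-transitions

8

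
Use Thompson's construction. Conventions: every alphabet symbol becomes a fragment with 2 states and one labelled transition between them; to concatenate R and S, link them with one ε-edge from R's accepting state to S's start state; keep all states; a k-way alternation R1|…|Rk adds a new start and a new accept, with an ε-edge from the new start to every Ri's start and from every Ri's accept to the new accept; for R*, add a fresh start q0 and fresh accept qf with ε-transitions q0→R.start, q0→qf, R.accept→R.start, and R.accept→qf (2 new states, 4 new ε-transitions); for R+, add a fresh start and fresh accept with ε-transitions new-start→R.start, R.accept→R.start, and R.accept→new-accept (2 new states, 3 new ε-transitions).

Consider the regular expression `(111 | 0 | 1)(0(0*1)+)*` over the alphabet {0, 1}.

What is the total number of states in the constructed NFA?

Building bottom-up:
Each of the 8 symbol leaves contributes a 2-state fragment.
  111 = 6 states
  111 | 0 | 1 = 12 states
  0* = 4 states
  0*1 = 6 states
  (0*1)+ = 8 states
  0(0*1)+ = 10 states
  (0(0*1)+)* = 12 states
  (111 | 0 | 1)(0(0*1)+)* = 24 states

24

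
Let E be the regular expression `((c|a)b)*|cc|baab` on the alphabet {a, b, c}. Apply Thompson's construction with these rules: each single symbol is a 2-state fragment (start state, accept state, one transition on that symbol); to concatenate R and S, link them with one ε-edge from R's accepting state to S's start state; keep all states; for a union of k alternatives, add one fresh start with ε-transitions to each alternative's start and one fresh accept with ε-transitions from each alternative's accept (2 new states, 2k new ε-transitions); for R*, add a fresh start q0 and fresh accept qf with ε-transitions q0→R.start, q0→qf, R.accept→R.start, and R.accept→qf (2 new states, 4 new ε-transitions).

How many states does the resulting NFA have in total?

Recursing over subexpressions:
Each of the 9 symbol leaves contributes a 2-state fragment.
  c|a = 6 states
  (c|a)b = 8 states
  ((c|a)b)* = 10 states
  cc = 4 states
  baab = 8 states
  ((c|a)b)*|cc|baab = 24 states

24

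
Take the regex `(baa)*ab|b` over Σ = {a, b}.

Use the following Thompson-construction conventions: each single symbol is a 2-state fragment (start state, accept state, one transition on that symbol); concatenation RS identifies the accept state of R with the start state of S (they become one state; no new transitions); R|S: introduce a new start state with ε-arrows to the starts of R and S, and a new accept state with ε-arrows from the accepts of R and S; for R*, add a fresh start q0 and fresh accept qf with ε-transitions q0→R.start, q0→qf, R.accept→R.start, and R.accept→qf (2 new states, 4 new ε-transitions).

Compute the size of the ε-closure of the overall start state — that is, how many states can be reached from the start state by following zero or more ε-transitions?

5

Work bottom-up. For each fragment F, track |ε-closure(F.start)| and whether F's accept lies in that closure (i.e. whether F accepts ε). A single-symbol fragment has closure size 1 and does not accept ε.
  baa — |closure| equals the left operand's closure size = 1 (its accept is not ε-reachable, so the closure stops there)
  (baa)* — new start has ε-edges to the inner start and to the new accept, so |closure| = 2 + 1 = 3
  (baa)*ab — |closure| = 3 + (1−1) = 3 (closure spills across the concat boundary because the left factor accepts ε)
  (baa)*ab|b — |closure| = 1 + 3 + 1 = 5 (the new accept is not ε-reachable since no branch accepts ε)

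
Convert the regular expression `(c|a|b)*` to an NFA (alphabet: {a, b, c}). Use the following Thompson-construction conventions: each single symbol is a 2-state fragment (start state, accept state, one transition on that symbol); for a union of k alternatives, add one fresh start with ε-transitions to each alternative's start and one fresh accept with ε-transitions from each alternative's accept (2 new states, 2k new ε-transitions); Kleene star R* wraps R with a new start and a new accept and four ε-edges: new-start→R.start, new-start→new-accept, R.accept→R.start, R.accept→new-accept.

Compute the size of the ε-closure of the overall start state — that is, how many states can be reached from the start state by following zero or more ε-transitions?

6

Work bottom-up. For each fragment F, track |ε-closure(F.start)| and whether F's accept lies in that closure (i.e. whether F accepts ε). A single-symbol fragment has closure size 1 and does not accept ε.
  c|a|b : |closure| = 1 + 1 + 1 + 1 = 4 (the new accept is not ε-reachable since no branch accepts ε)
  (c|a|b)* : new start has ε-edges to the inner start and to the new accept, so |closure| = 2 + 4 = 6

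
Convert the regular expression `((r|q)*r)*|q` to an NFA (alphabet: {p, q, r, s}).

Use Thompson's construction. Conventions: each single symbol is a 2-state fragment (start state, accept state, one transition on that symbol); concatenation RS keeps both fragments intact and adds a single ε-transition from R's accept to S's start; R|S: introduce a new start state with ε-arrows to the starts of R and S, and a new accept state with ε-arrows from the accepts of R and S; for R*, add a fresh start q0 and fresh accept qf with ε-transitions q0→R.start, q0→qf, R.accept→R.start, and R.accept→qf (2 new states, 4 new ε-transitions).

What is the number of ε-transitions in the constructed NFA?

17

Recursing over subexpressions:
Each of the 4 symbol leaves contributes 0 ε-transitions.
  r|q → 4 ε-transitions
  (r|q)* → 8 ε-transitions
  (r|q)*r → 9 ε-transitions
  ((r|q)*r)* → 13 ε-transitions
  ((r|q)*r)*|q → 17 ε-transitions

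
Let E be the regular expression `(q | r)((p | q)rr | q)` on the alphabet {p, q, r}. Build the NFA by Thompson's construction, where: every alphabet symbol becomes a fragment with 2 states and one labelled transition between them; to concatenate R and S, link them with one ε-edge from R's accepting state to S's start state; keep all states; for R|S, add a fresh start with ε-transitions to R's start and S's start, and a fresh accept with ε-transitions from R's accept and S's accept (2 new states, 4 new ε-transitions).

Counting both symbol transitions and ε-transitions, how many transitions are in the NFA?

By structural recursion:
Each of the 7 symbol leaves contributes 1 transition (1 symbol, 0 ε).
  q | r = 6 transitions (2 symbol, 4 ε)
  p | q = 6 transitions (2 symbol, 4 ε)
  (p | q)rr = 10 transitions (4 symbol, 6 ε)
  (p | q)rr | q = 15 transitions (5 symbol, 10 ε)
  (q | r)((p | q)rr | q) = 22 transitions (7 symbol, 15 ε)

22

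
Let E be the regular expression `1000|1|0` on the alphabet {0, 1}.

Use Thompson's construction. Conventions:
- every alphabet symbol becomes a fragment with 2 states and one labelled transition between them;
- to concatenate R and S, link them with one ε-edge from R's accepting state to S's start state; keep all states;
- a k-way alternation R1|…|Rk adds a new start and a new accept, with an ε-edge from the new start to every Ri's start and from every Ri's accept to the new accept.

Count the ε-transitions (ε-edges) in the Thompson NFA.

Recursing over subexpressions:
Each of the 6 symbol leaves contributes 0 ε-transitions.
  1000 → 3 ε-transitions
  1000|1|0 → 9 ε-transitions

9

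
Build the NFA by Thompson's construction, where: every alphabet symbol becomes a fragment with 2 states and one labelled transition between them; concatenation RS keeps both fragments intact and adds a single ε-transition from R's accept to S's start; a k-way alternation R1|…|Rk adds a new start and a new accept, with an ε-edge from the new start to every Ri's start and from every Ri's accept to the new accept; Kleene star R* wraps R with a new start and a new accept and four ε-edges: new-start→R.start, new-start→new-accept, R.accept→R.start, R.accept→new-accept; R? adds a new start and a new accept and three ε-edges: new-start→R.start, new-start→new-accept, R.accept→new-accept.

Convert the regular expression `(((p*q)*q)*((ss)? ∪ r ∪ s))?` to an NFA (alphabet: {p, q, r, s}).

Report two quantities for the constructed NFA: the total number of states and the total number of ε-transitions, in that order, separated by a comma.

26, 28

By structural recursion:
Each of the 7 symbol leaves contributes 2 states and 0 ε-transitions.
  p* — 4 states, 4 ε-transitions
  p*q — 6 states, 5 ε-transitions
  (p*q)* — 8 states, 9 ε-transitions
  (p*q)*q — 10 states, 10 ε-transitions
  ((p*q)*q)* — 12 states, 14 ε-transitions
  ss — 4 states, 1 ε-transition
  (ss)? — 6 states, 4 ε-transitions
  (ss)? ∪ r ∪ s — 12 states, 10 ε-transitions
  ((p*q)*q)*((ss)? ∪ r ∪ s) — 24 states, 25 ε-transitions
  (((p*q)*q)*((ss)? ∪ r ∪ s))? — 26 states, 28 ε-transitions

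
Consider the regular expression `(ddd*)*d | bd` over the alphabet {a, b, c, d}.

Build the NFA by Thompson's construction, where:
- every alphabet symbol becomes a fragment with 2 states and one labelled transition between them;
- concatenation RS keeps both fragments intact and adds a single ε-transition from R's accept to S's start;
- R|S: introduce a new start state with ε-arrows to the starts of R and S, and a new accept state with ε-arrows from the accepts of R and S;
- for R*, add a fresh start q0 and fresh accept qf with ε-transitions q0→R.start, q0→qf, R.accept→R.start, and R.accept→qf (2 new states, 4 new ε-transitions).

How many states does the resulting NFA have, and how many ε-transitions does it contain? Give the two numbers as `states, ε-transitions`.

18, 16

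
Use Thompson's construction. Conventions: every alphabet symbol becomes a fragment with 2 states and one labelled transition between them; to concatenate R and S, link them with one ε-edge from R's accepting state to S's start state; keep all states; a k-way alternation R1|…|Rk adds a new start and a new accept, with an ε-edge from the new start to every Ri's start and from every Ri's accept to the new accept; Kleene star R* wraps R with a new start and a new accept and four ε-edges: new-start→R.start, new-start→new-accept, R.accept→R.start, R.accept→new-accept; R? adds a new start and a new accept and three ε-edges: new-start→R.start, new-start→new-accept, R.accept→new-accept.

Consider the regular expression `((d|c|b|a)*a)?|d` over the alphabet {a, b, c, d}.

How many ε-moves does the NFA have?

20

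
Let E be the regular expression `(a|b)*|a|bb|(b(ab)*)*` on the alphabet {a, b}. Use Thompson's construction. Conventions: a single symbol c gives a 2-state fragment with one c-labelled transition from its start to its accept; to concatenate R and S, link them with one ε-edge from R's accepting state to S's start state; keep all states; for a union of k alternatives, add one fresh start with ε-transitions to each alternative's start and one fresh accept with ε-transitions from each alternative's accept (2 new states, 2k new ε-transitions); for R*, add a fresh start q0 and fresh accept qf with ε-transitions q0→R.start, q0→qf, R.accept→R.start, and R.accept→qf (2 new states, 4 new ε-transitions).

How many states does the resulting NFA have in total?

Recursing over subexpressions:
Each of the 8 symbol leaves contributes a 2-state fragment.
  a|b = 6 states
  (a|b)* = 8 states
  bb = 4 states
  ab = 4 states
  (ab)* = 6 states
  b(ab)* = 8 states
  (b(ab)*)* = 10 states
  (a|b)*|a|bb|(b(ab)*)* = 26 states

26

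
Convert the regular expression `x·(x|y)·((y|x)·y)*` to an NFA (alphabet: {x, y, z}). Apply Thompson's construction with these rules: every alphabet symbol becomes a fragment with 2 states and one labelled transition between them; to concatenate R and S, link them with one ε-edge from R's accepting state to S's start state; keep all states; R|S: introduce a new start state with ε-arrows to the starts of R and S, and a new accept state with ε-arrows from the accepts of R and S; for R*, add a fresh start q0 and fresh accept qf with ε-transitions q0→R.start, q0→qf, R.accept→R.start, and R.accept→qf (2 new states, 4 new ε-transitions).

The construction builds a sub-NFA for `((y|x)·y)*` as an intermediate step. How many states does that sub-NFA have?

Fragment for `((y|x)·y)*`:
Each of the 3 symbol leaves contributes a 2-state fragment.
  y|x : 6 states
  (y|x)·y : 8 states
  ((y|x)·y)* : 10 states

10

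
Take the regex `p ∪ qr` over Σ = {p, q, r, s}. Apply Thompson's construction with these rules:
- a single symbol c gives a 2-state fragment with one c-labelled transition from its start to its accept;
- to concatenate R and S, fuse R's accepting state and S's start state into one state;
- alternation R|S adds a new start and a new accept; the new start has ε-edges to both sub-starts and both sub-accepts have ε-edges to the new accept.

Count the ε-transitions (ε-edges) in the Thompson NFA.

4

Per subexpression:
Each of the 3 symbol leaves contributes 0 ε-transitions.
  qr → 0 ε-transitions
  p ∪ qr → 4 ε-transitions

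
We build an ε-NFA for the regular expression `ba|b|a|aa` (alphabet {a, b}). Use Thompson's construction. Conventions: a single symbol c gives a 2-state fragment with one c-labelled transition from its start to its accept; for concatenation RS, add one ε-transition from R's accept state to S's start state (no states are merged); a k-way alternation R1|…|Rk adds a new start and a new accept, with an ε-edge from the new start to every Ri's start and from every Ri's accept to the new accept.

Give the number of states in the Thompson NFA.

14

Per subexpression:
Each of the 6 symbol leaves contributes a 2-state fragment.
  ba → 4 states
  aa → 4 states
  ba|b|a|aa → 14 states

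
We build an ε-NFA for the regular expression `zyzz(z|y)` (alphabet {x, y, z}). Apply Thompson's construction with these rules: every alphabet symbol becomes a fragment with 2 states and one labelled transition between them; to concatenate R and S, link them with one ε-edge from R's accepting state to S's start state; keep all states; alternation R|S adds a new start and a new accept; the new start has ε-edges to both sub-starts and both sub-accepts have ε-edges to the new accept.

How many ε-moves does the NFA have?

Building bottom-up:
Each of the 6 symbol leaves contributes 0 ε-transitions.
  z|y : 4 ε-transitions
  zyzz(z|y) : 8 ε-transitions

8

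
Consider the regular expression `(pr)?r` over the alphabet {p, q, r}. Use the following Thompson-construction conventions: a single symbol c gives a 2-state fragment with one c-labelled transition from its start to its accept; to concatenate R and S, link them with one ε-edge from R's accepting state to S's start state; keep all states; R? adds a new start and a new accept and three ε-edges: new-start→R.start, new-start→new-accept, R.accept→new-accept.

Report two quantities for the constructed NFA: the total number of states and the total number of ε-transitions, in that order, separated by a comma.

8, 5

By structural recursion:
Each of the 3 symbol leaves contributes 2 states and 0 ε-transitions.
  pr → 4 states, 1 ε-transition
  (pr)? → 6 states, 4 ε-transitions
  (pr)?r → 8 states, 5 ε-transitions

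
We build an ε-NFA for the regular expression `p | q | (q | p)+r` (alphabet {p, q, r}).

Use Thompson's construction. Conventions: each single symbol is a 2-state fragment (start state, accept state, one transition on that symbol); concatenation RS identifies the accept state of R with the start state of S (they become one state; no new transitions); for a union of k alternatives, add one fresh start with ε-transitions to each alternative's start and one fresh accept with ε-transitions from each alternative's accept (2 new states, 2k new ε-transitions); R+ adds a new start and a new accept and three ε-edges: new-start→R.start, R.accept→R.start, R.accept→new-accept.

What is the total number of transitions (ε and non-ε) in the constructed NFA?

18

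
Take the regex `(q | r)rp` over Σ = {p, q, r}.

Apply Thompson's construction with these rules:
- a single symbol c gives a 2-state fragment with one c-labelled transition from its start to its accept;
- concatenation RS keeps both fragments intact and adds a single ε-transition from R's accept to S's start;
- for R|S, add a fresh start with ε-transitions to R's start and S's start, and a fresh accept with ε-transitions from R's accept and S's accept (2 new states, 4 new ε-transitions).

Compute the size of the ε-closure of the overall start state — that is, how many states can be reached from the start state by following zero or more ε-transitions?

3

Compute the ε-closure size of each fragment's start state recursively; a symbol fragment's start has no outgoing ε-edge, so its closure is just itself (size 1).
  q | r → |closure| = 1 + 1 + 1 = 3 (the new accept is not ε-reachable since no branch accepts ε)
  (q | r)rp → |closure| equals the left operand's closure size = 3 (its accept is not ε-reachable, so the closure stops there)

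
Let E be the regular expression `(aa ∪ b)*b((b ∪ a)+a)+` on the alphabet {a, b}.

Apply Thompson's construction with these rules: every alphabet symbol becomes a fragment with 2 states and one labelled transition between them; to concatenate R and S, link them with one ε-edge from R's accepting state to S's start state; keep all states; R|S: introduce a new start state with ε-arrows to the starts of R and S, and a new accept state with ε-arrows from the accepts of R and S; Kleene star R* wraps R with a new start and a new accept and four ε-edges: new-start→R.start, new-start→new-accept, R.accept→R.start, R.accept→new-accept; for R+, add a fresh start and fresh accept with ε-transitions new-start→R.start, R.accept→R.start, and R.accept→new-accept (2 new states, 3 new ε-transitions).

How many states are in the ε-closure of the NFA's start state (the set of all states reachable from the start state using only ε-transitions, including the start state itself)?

Work bottom-up. For each fragment F, track |ε-closure(F.start)| and whether F's accept lies in that closure (i.e. whether F accepts ε). A single-symbol fragment has closure size 1 and does not accept ε.
  aa — same as the first factor's closure: C = 1
  aa ∪ b — C = 1 + 1 + 1 = 3 (the new accept is not ε-reachable since no branch accepts ε)
  (aa ∪ b)* — C = 1 (new start) + 3 (body) + 1 (new accept) = 5
  b ∪ a — C = 1 + 1 + 1 = 3 (the new accept is not ε-reachable since no branch accepts ε)
  (b ∪ a)+ — C = 1 + 3 = 4 (the body doesn't accept ε, so the new accept is not reached)
  (b ∪ a)+a — C equals the left operand's closure size = 4 (its accept is not ε-reachable, so the closure stops there)
  ((b ∪ a)+a)+ — C = 1 + 4 = 5 (the body doesn't accept ε, so the new accept is not reached)
  (aa ∪ b)*b((b ∪ a)+a)+ — the left operand accepts ε, so the closure extends into the next operand (via the concat ε-link); C = 5 + 1 = 6

6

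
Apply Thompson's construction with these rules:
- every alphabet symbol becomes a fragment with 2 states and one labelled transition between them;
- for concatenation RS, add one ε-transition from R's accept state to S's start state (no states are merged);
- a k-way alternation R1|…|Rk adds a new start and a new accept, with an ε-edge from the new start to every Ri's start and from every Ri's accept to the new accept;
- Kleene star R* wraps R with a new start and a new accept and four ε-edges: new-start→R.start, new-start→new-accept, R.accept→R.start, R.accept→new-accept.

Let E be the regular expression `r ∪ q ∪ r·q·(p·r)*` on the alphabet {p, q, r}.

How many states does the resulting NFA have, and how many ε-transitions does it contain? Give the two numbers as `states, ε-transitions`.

16, 13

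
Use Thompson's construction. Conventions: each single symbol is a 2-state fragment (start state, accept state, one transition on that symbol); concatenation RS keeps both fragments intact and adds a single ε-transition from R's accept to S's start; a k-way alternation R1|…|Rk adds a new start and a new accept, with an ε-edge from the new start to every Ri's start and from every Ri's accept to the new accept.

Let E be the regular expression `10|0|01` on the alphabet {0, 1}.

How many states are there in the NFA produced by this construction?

12

By structural recursion:
Each of the 5 symbol leaves contributes a 2-state fragment.
  10 : 4 states
  01 : 4 states
  10|0|01 : 12 states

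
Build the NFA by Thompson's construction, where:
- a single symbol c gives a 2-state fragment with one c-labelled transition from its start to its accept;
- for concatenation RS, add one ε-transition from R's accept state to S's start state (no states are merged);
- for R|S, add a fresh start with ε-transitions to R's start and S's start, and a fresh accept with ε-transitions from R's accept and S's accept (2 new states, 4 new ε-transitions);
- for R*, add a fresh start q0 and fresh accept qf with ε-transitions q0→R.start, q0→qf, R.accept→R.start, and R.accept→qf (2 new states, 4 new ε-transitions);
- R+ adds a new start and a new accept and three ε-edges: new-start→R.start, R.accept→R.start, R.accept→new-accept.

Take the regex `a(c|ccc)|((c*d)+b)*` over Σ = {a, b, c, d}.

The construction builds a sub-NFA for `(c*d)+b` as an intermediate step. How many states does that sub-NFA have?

Fragment for `(c*d)+b`:
Each of the 3 symbol leaves contributes a 2-state fragment.
  c* = 4 states
  c*d = 6 states
  (c*d)+ = 8 states
  (c*d)+b = 10 states

10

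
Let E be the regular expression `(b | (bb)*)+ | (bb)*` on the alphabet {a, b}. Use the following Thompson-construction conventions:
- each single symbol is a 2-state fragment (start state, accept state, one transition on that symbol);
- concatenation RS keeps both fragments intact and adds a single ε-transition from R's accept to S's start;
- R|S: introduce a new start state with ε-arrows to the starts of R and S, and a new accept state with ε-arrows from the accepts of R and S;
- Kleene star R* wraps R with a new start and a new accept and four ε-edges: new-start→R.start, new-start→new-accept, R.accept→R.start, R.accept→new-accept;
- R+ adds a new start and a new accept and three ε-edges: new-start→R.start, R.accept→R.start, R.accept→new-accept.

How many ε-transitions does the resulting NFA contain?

Bottom-up over the parse tree:
Each of the 5 symbol leaves contributes 0 ε-transitions.
  bb — 1 ε-transition
  (bb)* — 5 ε-transitions
  b | (bb)* — 9 ε-transitions
  (b | (bb)*)+ — 12 ε-transitions
  bb — 1 ε-transition
  (bb)* — 5 ε-transitions
  (b | (bb)*)+ | (bb)* — 21 ε-transitions

21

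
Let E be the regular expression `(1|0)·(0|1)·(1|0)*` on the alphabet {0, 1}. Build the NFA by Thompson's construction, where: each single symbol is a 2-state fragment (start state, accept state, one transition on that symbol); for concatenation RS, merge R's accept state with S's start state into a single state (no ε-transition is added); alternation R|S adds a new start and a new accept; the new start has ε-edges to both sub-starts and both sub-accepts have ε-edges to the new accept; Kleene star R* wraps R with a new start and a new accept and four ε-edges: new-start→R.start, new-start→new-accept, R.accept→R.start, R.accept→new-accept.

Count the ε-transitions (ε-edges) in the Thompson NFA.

Bottom-up over the parse tree:
Each of the 6 symbol leaves contributes 0 ε-transitions.
  1|0 = 4 ε-transitions
  0|1 = 4 ε-transitions
  1|0 = 4 ε-transitions
  (1|0)* = 8 ε-transitions
  (1|0)·(0|1)·(1|0)* = 16 ε-transitions

16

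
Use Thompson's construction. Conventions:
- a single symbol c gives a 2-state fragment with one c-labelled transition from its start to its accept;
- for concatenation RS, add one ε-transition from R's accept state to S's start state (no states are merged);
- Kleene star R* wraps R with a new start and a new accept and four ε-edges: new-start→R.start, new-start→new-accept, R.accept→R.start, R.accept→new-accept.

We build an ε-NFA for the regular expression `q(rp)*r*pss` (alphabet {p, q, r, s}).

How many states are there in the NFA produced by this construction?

18

Recursing over subexpressions:
Each of the 7 symbol leaves contributes a 2-state fragment.
  rp — 4 states
  (rp)* — 6 states
  r* — 4 states
  q(rp)*r*pss — 18 states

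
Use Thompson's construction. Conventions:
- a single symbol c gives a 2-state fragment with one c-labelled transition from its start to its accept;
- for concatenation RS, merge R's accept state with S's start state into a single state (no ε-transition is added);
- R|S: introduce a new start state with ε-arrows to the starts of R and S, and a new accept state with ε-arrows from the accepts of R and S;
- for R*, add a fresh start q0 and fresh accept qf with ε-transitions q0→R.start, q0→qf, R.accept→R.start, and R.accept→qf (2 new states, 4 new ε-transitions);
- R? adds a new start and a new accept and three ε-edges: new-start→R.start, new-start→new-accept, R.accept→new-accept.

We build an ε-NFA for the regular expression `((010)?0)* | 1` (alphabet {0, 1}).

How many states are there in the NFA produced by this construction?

Building bottom-up:
Each of the 5 symbol leaves contributes a 2-state fragment.
  010 = 4 states
  (010)? = 6 states
  (010)?0 = 7 states
  ((010)?0)* = 9 states
  ((010)?0)* | 1 = 13 states

13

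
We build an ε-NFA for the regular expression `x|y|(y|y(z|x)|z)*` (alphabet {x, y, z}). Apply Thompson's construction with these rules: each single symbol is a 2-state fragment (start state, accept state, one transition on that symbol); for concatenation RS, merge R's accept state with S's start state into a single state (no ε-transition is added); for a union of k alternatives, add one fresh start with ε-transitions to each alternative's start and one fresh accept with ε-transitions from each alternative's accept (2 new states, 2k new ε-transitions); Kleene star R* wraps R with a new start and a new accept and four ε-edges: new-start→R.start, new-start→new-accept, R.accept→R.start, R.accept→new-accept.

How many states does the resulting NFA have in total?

21

By structural recursion:
Each of the 7 symbol leaves contributes a 2-state fragment.
  z|x → 6 states
  y(z|x) → 7 states
  y|y(z|x)|z → 13 states
  (y|y(z|x)|z)* → 15 states
  x|y|(y|y(z|x)|z)* → 21 states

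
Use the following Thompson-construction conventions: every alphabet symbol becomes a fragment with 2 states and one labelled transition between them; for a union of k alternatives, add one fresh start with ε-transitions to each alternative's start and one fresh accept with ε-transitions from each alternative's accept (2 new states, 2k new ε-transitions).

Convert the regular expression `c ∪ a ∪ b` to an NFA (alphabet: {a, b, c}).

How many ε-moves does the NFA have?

6

Bottom-up over the parse tree:
Each of the 3 symbol leaves contributes 0 ε-transitions.
  c ∪ a ∪ b — 6 ε-transitions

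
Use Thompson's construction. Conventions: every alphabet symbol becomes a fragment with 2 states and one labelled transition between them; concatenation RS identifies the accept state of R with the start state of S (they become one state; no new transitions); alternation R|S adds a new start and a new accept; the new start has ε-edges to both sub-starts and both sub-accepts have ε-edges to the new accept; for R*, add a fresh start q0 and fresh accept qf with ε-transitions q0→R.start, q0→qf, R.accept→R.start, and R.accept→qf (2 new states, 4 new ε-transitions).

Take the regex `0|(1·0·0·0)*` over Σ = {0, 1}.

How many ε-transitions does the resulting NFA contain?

Per subexpression:
Each of the 5 symbol leaves contributes 0 ε-transitions.
  1·0·0·0 = 0 ε-transitions
  (1·0·0·0)* = 4 ε-transitions
  0|(1·0·0·0)* = 8 ε-transitions

8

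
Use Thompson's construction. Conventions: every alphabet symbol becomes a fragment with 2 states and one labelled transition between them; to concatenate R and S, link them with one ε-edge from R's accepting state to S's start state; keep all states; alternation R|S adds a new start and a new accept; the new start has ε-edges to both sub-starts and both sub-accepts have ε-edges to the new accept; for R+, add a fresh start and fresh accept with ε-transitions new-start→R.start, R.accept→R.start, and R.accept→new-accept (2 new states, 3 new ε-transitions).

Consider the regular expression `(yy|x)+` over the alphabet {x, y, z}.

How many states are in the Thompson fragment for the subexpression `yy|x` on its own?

8

Fragment for `yy|x`:
Each of the 3 symbol leaves contributes a 2-state fragment.
  yy : 4 states
  yy|x : 8 states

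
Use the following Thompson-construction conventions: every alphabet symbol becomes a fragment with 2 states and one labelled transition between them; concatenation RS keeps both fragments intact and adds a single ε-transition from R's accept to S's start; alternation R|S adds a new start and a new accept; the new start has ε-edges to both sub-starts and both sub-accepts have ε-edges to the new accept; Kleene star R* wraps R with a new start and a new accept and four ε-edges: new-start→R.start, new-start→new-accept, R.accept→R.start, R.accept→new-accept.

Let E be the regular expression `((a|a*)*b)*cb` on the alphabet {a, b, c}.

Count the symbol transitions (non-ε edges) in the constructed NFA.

Per subexpression:
Each of the 5 symbol leaves contributes exactly 1 symbol transition.
  a* → 1 symbol transition
  a|a* → 2 symbol transitions
  (a|a*)* → 2 symbol transitions
  (a|a*)*b → 3 symbol transitions
  ((a|a*)*b)* → 3 symbol transitions
  ((a|a*)*b)*cb → 5 symbol transitions

5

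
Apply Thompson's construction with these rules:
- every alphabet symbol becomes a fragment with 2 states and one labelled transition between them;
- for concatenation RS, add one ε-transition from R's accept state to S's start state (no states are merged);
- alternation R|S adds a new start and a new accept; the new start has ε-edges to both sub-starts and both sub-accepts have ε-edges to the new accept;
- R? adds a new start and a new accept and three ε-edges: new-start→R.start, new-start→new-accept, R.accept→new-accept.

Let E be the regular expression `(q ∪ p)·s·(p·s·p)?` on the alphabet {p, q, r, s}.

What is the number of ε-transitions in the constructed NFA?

Building bottom-up:
Each of the 6 symbol leaves contributes 0 ε-transitions.
  q ∪ p → 4 ε-transitions
  p·s·p → 2 ε-transitions
  (p·s·p)? → 5 ε-transitions
  (q ∪ p)·s·(p·s·p)? → 11 ε-transitions

11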